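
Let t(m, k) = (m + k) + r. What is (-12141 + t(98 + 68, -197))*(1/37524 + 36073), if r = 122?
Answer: -8155459599325/18762 ≈ -4.3468e+8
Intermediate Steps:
t(m, k) = 122 + k + m (t(m, k) = (m + k) + 122 = (k + m) + 122 = 122 + k + m)
(-12141 + t(98 + 68, -197))*(1/37524 + 36073) = (-12141 + (122 - 197 + (98 + 68)))*(1/37524 + 36073) = (-12141 + (122 - 197 + 166))*(1/37524 + 36073) = (-12141 + 91)*(1353603253/37524) = -12050*1353603253/37524 = -8155459599325/18762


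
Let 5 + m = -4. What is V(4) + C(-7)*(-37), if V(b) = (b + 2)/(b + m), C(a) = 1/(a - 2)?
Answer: 131/45 ≈ 2.9111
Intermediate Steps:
m = -9 (m = -5 - 4 = -9)
C(a) = 1/(-2 + a)
V(b) = (2 + b)/(-9 + b) (V(b) = (b + 2)/(b - 9) = (2 + b)/(-9 + b))
V(4) + C(-7)*(-37) = (2 + 4)/(-9 + 4) - 37/(-2 - 7) = 6/(-5) - 37/(-9) = -⅕*6 - ⅑*(-37) = -6/5 + 37/9 = 131/45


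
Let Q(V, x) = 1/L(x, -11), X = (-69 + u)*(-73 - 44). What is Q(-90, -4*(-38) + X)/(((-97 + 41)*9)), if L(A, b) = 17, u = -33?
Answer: -1/8568 ≈ -0.00011671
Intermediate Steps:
X = 11934 (X = (-69 - 33)*(-73 - 44) = -102*(-117) = 11934)
Q(V, x) = 1/17
Q(-90, -4*(-38) + X)/(((-97 + 41)*9)) = 1/(17*(((-97 + 41)*9))) = 1/(17*((-56*9))) = (1/17)/(-504) = (1/17)*(-1/504) = -1/8568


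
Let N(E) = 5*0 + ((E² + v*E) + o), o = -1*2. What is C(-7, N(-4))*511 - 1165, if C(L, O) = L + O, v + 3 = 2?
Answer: 4456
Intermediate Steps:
v = -1 (v = -3 + 2 = -1)
o = -2
N(E) = -2 + E² - E (N(E) = 5*0 + ((E² - E) - 2) = 0 + (-2 + E² - E) = -2 + E² - E)
C(-7, N(-4))*511 - 1165 = (-7 + (-2 + (-4)² - 1*(-4)))*511 - 1165 = (-7 + (-2 + 16 + 4))*511 - 1165 = (-7 + 18)*511 - 1165 = 11*511 - 1165 = 5621 - 1165 = 4456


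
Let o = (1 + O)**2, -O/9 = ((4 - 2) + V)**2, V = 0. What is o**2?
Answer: 1500625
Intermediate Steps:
O = -36 (O = -9*((4 - 2) + 0)**2 = -9*(2 + 0)**2 = -9*2**2 = -9*4 = -36)
o = 1225 (o = (1 - 36)**2 = (-35)**2 = 1225)
o**2 = 1225**2 = 1500625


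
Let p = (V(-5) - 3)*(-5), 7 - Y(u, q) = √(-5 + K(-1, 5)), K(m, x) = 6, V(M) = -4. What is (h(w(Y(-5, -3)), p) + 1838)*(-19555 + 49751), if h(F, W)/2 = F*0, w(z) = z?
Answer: 55500248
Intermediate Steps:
Y(u, q) = 6 (Y(u, q) = 7 - √(-5 + 6) = 7 - √1 = 7 - 1*1 = 7 - 1 = 6)
p = 35 (p = (-4 - 3)*(-5) = -7*(-5) = 35)
h(F, W) = 0 (h(F, W) = 2*(F*0) = 2*0 = 0)
(h(w(Y(-5, -3)), p) + 1838)*(-19555 + 49751) = (0 + 1838)*(-19555 + 49751) = 1838*30196 = 55500248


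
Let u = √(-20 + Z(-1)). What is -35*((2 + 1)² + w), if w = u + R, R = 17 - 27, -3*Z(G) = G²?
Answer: 35 - 35*I*√183/3 ≈ 35.0 - 157.82*I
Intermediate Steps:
Z(G) = -G²/3
R = -10
u = I*√183/3 (u = √(-20 - ⅓*(-1)²) = √(-20 - ⅓*1) = √(-20 - ⅓) = √(-61/3) = I*√183/3 ≈ 4.5092*I)
w = -10 + I*√183/3 (w = I*√183/3 - 10 = -10 + I*√183/3 ≈ -10.0 + 4.5092*I)
-35*((2 + 1)² + w) = -35*((2 + 1)² + (-10 + I*√183/3)) = -35*(3² + (-10 + I*√183/3)) = -35*(9 + (-10 + I*√183/3)) = -35*(-1 + I*√183/3) = 35 - 35*I*√183/3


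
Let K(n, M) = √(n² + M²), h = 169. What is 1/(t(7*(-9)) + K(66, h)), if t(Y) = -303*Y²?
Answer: -1202607/1446263563532 - √32917/1446263563532 ≈ -8.3165e-7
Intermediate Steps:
K(n, M) = √(M² + n²)
1/(t(7*(-9)) + K(66, h)) = 1/(-303*(7*(-9))² + √(169² + 66²)) = 1/(-303*(-63)² + √(28561 + 4356)) = 1/(-303*3969 + √32917) = 1/(-1202607 + √32917)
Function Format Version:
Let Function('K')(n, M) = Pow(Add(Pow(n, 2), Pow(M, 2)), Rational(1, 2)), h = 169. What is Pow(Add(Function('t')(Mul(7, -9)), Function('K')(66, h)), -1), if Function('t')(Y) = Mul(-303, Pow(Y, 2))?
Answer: Add(Rational(-1202607, 1446263563532), Mul(Rational(-1, 1446263563532), Pow(32917, Rational(1, 2)))) ≈ -8.3165e-7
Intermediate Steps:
Function('K')(n, M) = Pow(Add(Pow(M, 2), Pow(n, 2)), Rational(1, 2))
Pow(Add(Function('t')(Mul(7, -9)), Function('K')(66, h)), -1) = Pow(Add(Mul(-303, Pow(Mul(7, -9), 2)), Pow(Add(Pow(169, 2), Pow(66, 2)), Rational(1, 2))), -1) = Pow(Add(Mul(-303, Pow(-63, 2)), Pow(Add(28561, 4356), Rational(1, 2))), -1) = Pow(Add(Mul(-303, 3969), Pow(32917, Rational(1, 2))), -1) = Pow(Add(-1202607, Pow(32917, Rational(1, 2))), -1)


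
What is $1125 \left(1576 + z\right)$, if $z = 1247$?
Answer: $3175875$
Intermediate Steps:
$1125 \left(1576 + z\right) = 1125 \left(1576 + 1247\right) = 1125 \cdot 2823 = 3175875$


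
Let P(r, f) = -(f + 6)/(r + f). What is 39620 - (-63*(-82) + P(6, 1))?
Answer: 34455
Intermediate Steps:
P(r, f) = -(6 + f)/(f + r)
39620 - (-63*(-82) + P(6, 1)) = 39620 - (-63*(-82) + (-6 - 1*1)/(1 + 6)) = 39620 - (5166 + (-6 - 1)/7) = 39620 - (5166 + (⅐)*(-7)) = 39620 - (5166 - 1) = 39620 - 1*5165 = 39620 - 5165 = 34455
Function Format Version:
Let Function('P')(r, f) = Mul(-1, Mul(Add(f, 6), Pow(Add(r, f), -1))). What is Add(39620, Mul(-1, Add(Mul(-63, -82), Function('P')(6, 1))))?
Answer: 34455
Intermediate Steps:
Function('P')(r, f) = Mul(-1, Pow(Add(f, r), -1), Add(6, f)) (Function('P')(r, f) = Mul(-1, Mul(Add(6, f), Pow(Add(f, r), -1))) = Mul(-1, Mul(Pow(Add(f, r), -1), Add(6, f))) = Mul(-1, Pow(Add(f, r), -1), Add(6, f)))
Add(39620, Mul(-1, Add(Mul(-63, -82), Function('P')(6, 1)))) = Add(39620, Mul(-1, Add(Mul(-63, -82), Mul(Pow(Add(1, 6), -1), Add(-6, Mul(-1, 1)))))) = Add(39620, Mul(-1, Add(5166, Mul(Pow(7, -1), Add(-6, -1))))) = Add(39620, Mul(-1, Add(5166, Mul(Rational(1, 7), -7)))) = Add(39620, Mul(-1, Add(5166, -1))) = Add(39620, Mul(-1, 5165)) = Add(39620, -5165) = 34455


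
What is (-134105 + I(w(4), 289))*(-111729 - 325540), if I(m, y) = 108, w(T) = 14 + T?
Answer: 58592734193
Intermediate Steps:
(-134105 + I(w(4), 289))*(-111729 - 325540) = (-134105 + 108)*(-111729 - 325540) = -133997*(-437269) = 58592734193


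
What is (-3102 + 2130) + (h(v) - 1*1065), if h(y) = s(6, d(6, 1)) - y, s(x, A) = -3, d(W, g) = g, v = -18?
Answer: -2022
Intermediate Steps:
h(y) = -3 - y
(-3102 + 2130) + (h(v) - 1*1065) = (-3102 + 2130) + ((-3 - 1*(-18)) - 1*1065) = -972 + ((-3 + 18) - 1065) = -972 + (15 - 1065) = -972 - 1050 = -2022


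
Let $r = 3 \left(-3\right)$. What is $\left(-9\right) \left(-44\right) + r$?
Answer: $387$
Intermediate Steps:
$r = -9$
$\left(-9\right) \left(-44\right) + r = \left(-9\right) \left(-44\right) - 9 = 396 - 9 = 387$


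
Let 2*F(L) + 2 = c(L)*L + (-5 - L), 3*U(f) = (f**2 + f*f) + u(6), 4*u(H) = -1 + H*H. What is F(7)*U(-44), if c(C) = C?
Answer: 543305/24 ≈ 22638.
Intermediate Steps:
u(H) = -1/4 + H**2/4 (u(H) = (-1 + H*H)/4 = (-1 + H**2)/4 = -1/4 + H**2/4)
U(f) = 35/12 + 2*f**2/3 (U(f) = ((f**2 + f*f) + (-1/4 + (1/4)*6**2))/3 = ((f**2 + f**2) + (-1/4 + (1/4)*36))/3 = (2*f**2 + (-1/4 + 9))/3 = (2*f**2 + 35/4)/3 = (35/4 + 2*f**2)/3 = 35/12 + 2*f**2/3)
F(L) = -7/2 + L**2/2 - L/2 (F(L) = -1 + (L*L + (-5 - L))/2 = -1 + (L**2 + (-5 - L))/2 = -1 + (-5 + L**2 - L)/2 = -1 + (-5/2 + L**2/2 - L/2) = -7/2 + L**2/2 - L/2)
F(7)*U(-44) = (-7/2 + (1/2)*7**2 - 1/2*7)*(35/12 + (2/3)*(-44)**2) = (-7/2 + (1/2)*49 - 7/2)*(35/12 + (2/3)*1936) = (-7/2 + 49/2 - 7/2)*(35/12 + 3872/3) = (35/2)*(15523/12) = 543305/24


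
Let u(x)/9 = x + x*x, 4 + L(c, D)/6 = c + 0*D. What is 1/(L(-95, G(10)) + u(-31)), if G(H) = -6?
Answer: 1/7776 ≈ 0.00012860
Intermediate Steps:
L(c, D) = -24 + 6*c (L(c, D) = -24 + 6*(c + 0*D) = -24 + 6*(c + 0) = -24 + 6*c)
u(x) = 9*x + 9*x**2 (u(x) = 9*(x + x*x) = 9*(x + x**2) = 9*x + 9*x**2)
1/(L(-95, G(10)) + u(-31)) = 1/((-24 + 6*(-95)) + 9*(-31)*(1 - 31)) = 1/((-24 - 570) + 9*(-31)*(-30)) = 1/(-594 + 8370) = 1/7776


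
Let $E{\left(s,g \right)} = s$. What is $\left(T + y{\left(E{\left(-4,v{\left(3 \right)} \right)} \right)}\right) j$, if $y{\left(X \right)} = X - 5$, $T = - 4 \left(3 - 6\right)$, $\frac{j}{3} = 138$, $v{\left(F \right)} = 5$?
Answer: $1242$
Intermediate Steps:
$j = 414$ ($j = 3 \cdot 138 = 414$)
$T = 12$ ($T = \left(-4\right) \left(-3\right) = 12$)
$y{\left(X \right)} = -5 + X$
$\left(T + y{\left(E{\left(-4,v{\left(3 \right)} \right)} \right)}\right) j = \left(12 - 9\right) 414 = 3 \cdot 414 = 1242$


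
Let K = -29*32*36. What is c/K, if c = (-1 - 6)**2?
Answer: -49/33408 ≈ -0.0014667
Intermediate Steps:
c = 49 (c = (-7)**2 = 49)
K = -33408 (K = -928*36 = -33408)
c/K = 49/(-33408) = 49*(-1/33408) = -49/33408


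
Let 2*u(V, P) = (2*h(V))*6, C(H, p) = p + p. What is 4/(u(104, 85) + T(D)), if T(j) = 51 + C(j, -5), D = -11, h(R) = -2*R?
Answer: -4/1207 ≈ -0.0033140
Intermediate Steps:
C(H, p) = 2*p
u(V, P) = -12*V (u(V, P) = ((2*(-2*V))*6)/2 = (-4*V*6)/2 = (-24*V)/2 = -12*V)
T(j) = 41 (T(j) = 51 + 2*(-5) = 51 - 10 = 41)
4/(u(104, 85) + T(D)) = 4/(-12*104 + 41) = 4/(-1248 + 41) = 4/(-1207) = 4*(-1/1207) = -4/1207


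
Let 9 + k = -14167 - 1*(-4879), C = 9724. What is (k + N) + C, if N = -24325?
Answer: -23898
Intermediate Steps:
k = -9297 (k = -9 + (-14167 - 1*(-4879)) = -9 + (-14167 + 4879) = -9 - 9288 = -9297)
(k + N) + C = (-9297 - 24325) + 9724 = -33622 + 9724 = -23898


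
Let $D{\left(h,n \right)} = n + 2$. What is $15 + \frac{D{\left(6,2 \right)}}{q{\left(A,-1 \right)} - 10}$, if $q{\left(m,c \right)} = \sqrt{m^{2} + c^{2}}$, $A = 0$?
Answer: $\frac{131}{9} \approx 14.556$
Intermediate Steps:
$D{\left(h,n \right)} = 2 + n$
$q{\left(m,c \right)} = \sqrt{c^{2} + m^{2}}$
$15 + \frac{D{\left(6,2 \right)}}{q{\left(A,-1 \right)} - 10} = 15 + \frac{2 + 2}{\sqrt{\left(-1\right)^{2} + 0^{2}} - 10} = 15 + \frac{1}{\sqrt{1 + 0} - 10} \cdot 4 = 15 + \frac{1}{\sqrt{1} - 10} \cdot 4 = 15 + \frac{1}{1 - 10} \cdot 4 = 15 + \frac{1}{-9} \cdot 4 = 15 - \frac{4}{9} = \frac{131}{9}$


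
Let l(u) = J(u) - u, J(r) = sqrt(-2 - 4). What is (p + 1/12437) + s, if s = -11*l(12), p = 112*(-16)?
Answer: -20645419/12437 - 11*I*sqrt(6) ≈ -1660.0 - 26.944*I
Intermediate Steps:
p = -1792
J(r) = I*sqrt(6) (J(r) = sqrt(-6) = I*sqrt(6))
l(u) = -u + I*sqrt(6) (l(u) = I*sqrt(6) - u = -u + I*sqrt(6))
s = 132 - 11*I*sqrt(6) (s = -11*(-1*12 + I*sqrt(6)) = -11*(-12 + I*sqrt(6)) = 132 - 11*I*sqrt(6) ≈ 132.0 - 26.944*I)
(p + 1/12437) + s = (-1792 + 1/12437) + (132 - 11*I*sqrt(6)) = -22287103/12437 + (132 - 11*I*sqrt(6)) = -20645419/12437 - 11*I*sqrt(6)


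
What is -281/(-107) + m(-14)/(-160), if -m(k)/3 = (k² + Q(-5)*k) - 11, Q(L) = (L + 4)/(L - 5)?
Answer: 259739/42800 ≈ 6.0687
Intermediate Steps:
Q(L) = (4 + L)/(-5 + L)
m(k) = 33 - 3*k² - 3*k/10 (m(k) = -3*((k² + ((4 - 5)/(-5 - 5))*k) - 11) = -3*((k² + (-1/(-10))*k) - 11) = -3*((k² + (-⅒*(-1))*k) - 11) = -3*((k² + k/10) - 11) = -3*(-11 + k² + k/10) = 33 - 3*k² - 3*k/10)
-281/(-107) + m(-14)/(-160) = -281/(-107) + (33 - 3*(-14)² - 3/10*(-14))/(-160) = -281*(-1/107) + (33 - 3*196 + 21/5)*(-1/160) = 281/107 + (33 - 588 + 21/5)*(-1/160) = 281/107 - 2754/5*(-1/160) = 281/107 + 1377/400 = 259739/42800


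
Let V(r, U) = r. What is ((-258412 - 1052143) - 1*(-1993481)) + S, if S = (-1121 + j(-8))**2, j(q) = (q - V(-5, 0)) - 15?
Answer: 1980247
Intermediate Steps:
j(q) = -10 + q (j(q) = (q - 1*(-5)) - 15 = (q + 5) - 15 = (5 + q) - 15 = -10 + q)
S = 1297321 (S = (-1121 + (-10 - 8))**2 = (-1121 - 18)**2 = (-1139)**2 = 1297321)
((-258412 - 1052143) - 1*(-1993481)) + S = ((-258412 - 1052143) - 1*(-1993481)) + 1297321 = (-1310555 + 1993481) + 1297321 = 682926 + 1297321 = 1980247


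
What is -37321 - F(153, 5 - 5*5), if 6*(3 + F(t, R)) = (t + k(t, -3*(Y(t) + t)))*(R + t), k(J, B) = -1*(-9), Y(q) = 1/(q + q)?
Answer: -40909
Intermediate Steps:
Y(q) = 1/(2*q)
k(J, B) = 9
F(t, R) = -3 + (9 + t)*(R + t)/6 (F(t, R) = -3 + ((t + 9)*(R + t))/6 = -3 + ((9 + t)*(R + t))/6 = -3 + (9 + t)*(R + t)/6)
-37321 - F(153, 5 - 5*5) = -37321 - (-3 + (⅙)*153² + 3*(5 - 5*5)/2 + (3/2)*153 + (⅙)*(5 - 5*5)*153) = -37321 - (-3 + (⅙)*23409 + 3*(5 - 25)/2 + 459/2 + (⅙)*(5 - 25)*153) = -37321 - (-3 + 7803/2 + (3/2)*(-20) + 459/2 + (⅙)*(-20)*153) = -37321 - (-3 + 7803/2 - 30 + 459/2 - 510) = -37321 - 1*3588 = -37321 - 3588 = -40909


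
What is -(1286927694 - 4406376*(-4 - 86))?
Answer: -1683501534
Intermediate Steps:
-(1286927694 - 4406376*(-4 - 86)) = -37986/(1/(-116*(-90) + 33879)) = -37986/(1/(10440 + 33879)) = -37986/(1/44319) = -37986/1/44319 = -37986*44319 = -1683501534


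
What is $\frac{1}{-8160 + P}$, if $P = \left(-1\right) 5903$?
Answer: $- \frac{1}{14063} \approx -7.1109 \cdot 10^{-5}$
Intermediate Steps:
$P = -5903$
$\frac{1}{-8160 + P} = \frac{1}{-8160 - 5903} = \frac{1}{-14063} = - \frac{1}{14063}$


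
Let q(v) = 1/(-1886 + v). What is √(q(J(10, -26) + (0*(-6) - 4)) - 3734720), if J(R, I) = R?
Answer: I*√3299998592470/940 ≈ 1932.5*I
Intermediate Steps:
√(q(J(10, -26) + (0*(-6) - 4)) - 3734720) = √(1/(-1886 + (10 + (0*(-6) - 4))) - 3734720) = √(1/(-1886 + (10 + (0 - 4))) - 3734720) = √(1/(-1886 + (10 - 4)) - 3734720) = √(1/(-1886 + 6) - 3734720) = √(1/(-1880) - 3734720) = √(-1/1880 - 3734720) = √(-7021273601/1880) = I*√3299998592470/940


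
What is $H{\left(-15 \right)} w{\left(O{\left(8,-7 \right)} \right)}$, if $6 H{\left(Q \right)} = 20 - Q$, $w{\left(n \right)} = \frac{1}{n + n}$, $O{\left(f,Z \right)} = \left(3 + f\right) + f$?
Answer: $\frac{35}{228} \approx 0.15351$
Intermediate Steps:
$O{\left(f,Z \right)} = 3 + 2 f$
$w{\left(n \right)} = \frac{1}{2 n}$
$H{\left(Q \right)} = \frac{10}{3} - \frac{Q}{6}$ ($H{\left(Q \right)} = \frac{20 - Q}{6} = \frac{10}{3} - \frac{Q}{6}$)
$H{\left(-15 \right)} w{\left(O{\left(8,-7 \right)} \right)} = \left(\frac{10}{3} - - \frac{5}{2}\right) \frac{1}{2 \left(3 + 2 \cdot 8\right)} = \left(\frac{10}{3} + \frac{5}{2}\right) \frac{1}{2 \left(3 + 16\right)} = \frac{35 \frac{1}{2 \cdot 19}}{6} = \frac{35 \cdot \frac{1}{2} \cdot \frac{1}{19}}{6} = \frac{35}{6} \cdot \frac{1}{38} = \frac{35}{228}$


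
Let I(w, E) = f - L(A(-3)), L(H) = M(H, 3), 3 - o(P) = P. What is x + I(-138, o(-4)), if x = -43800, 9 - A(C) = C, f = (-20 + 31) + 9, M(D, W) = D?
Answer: -43792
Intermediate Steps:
o(P) = 3 - P
f = 20 (f = 11 + 9 = 20)
A(C) = 9 - C
L(H) = H
I(w, E) = 8 (I(w, E) = 20 - (9 - 1*(-3)) = 20 - (9 + 3) = 20 - 1*12 = 20 - 12 = 8)
x + I(-138, o(-4)) = -43800 + 8 = -43792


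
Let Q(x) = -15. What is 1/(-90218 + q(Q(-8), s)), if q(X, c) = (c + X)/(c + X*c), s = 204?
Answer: -136/12269657 ≈ -1.1084e-5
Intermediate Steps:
q(X, c) = (X + c)/(c + X*c)
1/(-90218 + q(Q(-8), s)) = 1/(-90218 + (-15 + 204)/(204*(1 - 15))) = 1/(-90218 + (1/204)*189/(-14)) = 1/(-90218 + (1/204)*(-1/14)*189) = 1/(-90218 - 9/136) = 1/(-12269657/136) = -136/12269657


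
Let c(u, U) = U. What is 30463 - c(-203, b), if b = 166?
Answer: 30297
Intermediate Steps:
30463 - c(-203, b) = 30463 - 1*166 = 30463 - 166 = 30297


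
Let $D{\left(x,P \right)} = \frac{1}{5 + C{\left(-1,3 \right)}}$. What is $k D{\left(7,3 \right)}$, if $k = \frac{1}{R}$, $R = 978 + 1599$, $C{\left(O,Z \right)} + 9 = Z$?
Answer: $- \frac{1}{2577} \approx -0.00038805$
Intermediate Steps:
$C{\left(O,Z \right)} = -9 + Z$
$R = 2577$
$D{\left(x,P \right)} = -1$ ($D{\left(x,P \right)} = \frac{1}{5 + \left(-9 + 3\right)} = \frac{1}{5 - 6} = \frac{1}{-1} = -1$)
$k = \frac{1}{2577} \approx 0.00038805$
$k D{\left(7,3 \right)} = \frac{1}{2577} \left(-1\right) = - \frac{1}{2577}$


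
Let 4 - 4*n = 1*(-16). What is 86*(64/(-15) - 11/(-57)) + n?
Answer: -32807/95 ≈ -345.34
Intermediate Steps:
n = 5 (n = 1 - (-16)/4 = 1 - 1/4*(-16) = 1 + 4 = 5)
86*(64/(-15) - 11/(-57)) + n = 86*(64/(-15) - 11/(-57)) + 5 = 86*(64*(-1/15) - 11*(-1/57)) + 5 = 86*(-64/15 + 11/57) + 5 = 86*(-387/95) + 5 = -33282/95 + 5 = -32807/95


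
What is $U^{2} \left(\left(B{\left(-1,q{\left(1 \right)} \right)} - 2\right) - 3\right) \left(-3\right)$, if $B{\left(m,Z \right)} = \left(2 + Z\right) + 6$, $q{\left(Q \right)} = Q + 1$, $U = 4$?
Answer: $-240$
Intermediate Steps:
$q{\left(Q \right)} = 1 + Q$
$B{\left(m,Z \right)} = 8 + Z$
$U^{2} \left(\left(B{\left(-1,q{\left(1 \right)} \right)} - 2\right) - 3\right) \left(-3\right) = 4^{2} \left(\left(\left(8 + \left(1 + 1\right)\right) - 2\right) - 3\right) \left(-3\right) = 16 \left(\left(\left(8 + 2\right) - 2\right) - 3\right) \left(-3\right) = 16 \left(\left(10 - 2\right) - 3\right) \left(-3\right) = 16 \left(8 - 3\right) \left(-3\right) = 16 \cdot 5 \left(-3\right) = 80 \left(-3\right) = -240$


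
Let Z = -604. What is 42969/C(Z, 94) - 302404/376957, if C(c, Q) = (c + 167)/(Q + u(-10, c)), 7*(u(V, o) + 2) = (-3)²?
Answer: -1511124273755/164730209 ≈ -9173.3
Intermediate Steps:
u(V, o) = -5/7 (u(V, o) = -2 + (⅐)*(-3)² = -2 + (⅐)*9 = -2 + 9/7 = -5/7)
C(c, Q) = (167 + c)/(-5/7 + Q) (C(c, Q) = (c + 167)/(Q - 5/7) = (167 + c)/(-5/7 + Q))
42969/C(Z, 94) - 302404/376957 = 42969/((7*(167 - 604)/(-5 + 7*94))) - 302404/376957 = 42969/((7*(-437)/(-5 + 658))) - 302404*1/376957 = 42969/((7*(-437)/653)) - 302404/376957 = 42969/((7*(1/653)*(-437))) - 302404/376957 = 42969/(-3059/653) - 302404/376957 = 42969*(-653/3059) - 302404/376957 = -28058757/3059 - 302404/376957 = -1511124273755/164730209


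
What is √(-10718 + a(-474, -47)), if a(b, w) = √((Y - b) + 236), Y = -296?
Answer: √(-10718 + 3*√46) ≈ 103.43*I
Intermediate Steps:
a(b, w) = √(-60 - b) (a(b, w) = √((-296 - b) + 236) = √(-60 - b))
√(-10718 + a(-474, -47)) = √(-10718 + √(-60 - 1*(-474))) = √(-10718 + √(-60 + 474)) = √(-10718 + √414) = √(-10718 + 3*√46)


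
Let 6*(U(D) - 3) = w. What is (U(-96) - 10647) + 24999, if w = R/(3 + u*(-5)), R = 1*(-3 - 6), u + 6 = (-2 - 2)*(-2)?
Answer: 200973/14 ≈ 14355.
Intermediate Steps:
u = 2 (u = -6 + (-2 - 2)*(-2) = -6 - 4*(-2) = -6 + 8 = 2)
R = -9 (R = 1*(-9) = -9)
w = 9/7 (w = -9/(3 + 2*(-5)) = -9/(3 - 10) = -9/(-7) = -9*(-⅐) = 9/7 ≈ 1.2857)
U(D) = 45/14 (U(D) = 3 + (⅙)*(9/7) = 3 + 3/14 = 45/14)
(U(-96) - 10647) + 24999 = (45/14 - 10647) + 24999 = -149013/14 + 24999 = 200973/14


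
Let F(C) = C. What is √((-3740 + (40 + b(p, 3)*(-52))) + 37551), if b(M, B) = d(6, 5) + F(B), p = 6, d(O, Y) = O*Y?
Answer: √32135 ≈ 179.26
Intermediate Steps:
b(M, B) = 30 + B (b(M, B) = 6*5 + B = 30 + B)
√((-3740 + (40 + b(p, 3)*(-52))) + 37551) = √((-3740 + (40 + (30 + 3)*(-52))) + 37551) = √((-3740 + (40 + 33*(-52))) + 37551) = √((-3740 + (40 - 1716)) + 37551) = √((-3740 - 1676) + 37551) = √(-5416 + 37551) = √32135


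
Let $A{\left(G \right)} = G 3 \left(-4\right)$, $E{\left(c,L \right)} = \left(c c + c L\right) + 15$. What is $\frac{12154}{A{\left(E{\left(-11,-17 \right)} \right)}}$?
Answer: $- \frac{6077}{1938} \approx -3.1357$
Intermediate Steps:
$E{\left(c,L \right)} = 15 + c^{2} + L c$ ($E{\left(c,L \right)} = \left(c^{2} + L c\right) + 15 = 15 + c^{2} + L c$)
$A{\left(G \right)} = - 12 G$ ($A{\left(G \right)} = 3 G \left(-4\right) = - 12 G$)
$\frac{12154}{A{\left(E{\left(-11,-17 \right)} \right)}} = \frac{12154}{\left(-12\right) \left(15 + \left(-11\right)^{2} - -187\right)} = \frac{12154}{\left(-12\right) \left(15 + 121 + 187\right)} = \frac{12154}{\left(-12\right) 323} = \frac{12154}{-3876} = 12154 \left(- \frac{1}{3876}\right) = - \frac{6077}{1938}$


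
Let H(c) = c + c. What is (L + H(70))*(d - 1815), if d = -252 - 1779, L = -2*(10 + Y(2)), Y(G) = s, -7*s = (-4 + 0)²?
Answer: -3353712/7 ≈ -4.7910e+5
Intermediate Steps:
H(c) = 2*c
s = -16/7 (s = -(-4 + 0)²/7 = -⅐*(-4)² = -⅐*16 = -16/7 ≈ -2.2857)
Y(G) = -16/7
L = -108/7 (L = -2*(10 - 16/7) = -2*54/7 = -108/7 ≈ -15.429)
d = -2031
(L + H(70))*(d - 1815) = (-108/7 + 2*70)*(-2031 - 1815) = (-108/7 + 140)*(-3846) = (872/7)*(-3846) = -3353712/7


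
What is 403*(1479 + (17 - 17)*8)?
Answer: 596037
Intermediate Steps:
403*(1479 + (17 - 17)*8) = 403*(1479 + 0*8) = 403*(1479 + 0) = 403*1479 = 596037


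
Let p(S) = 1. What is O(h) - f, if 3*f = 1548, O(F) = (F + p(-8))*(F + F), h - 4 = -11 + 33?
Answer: 888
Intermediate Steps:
h = 26 (h = 4 + (-11 + 33) = 4 + 22 = 26)
O(F) = 2*F*(1 + F) (O(F) = (F + 1)*(F + F) = (1 + F)*(2*F) = 2*F*(1 + F))
f = 516 (f = (1/3)*1548 = 516)
O(h) - f = 2*26*(1 + 26) - 1*516 = 2*26*27 - 516 = 1404 - 516 = 888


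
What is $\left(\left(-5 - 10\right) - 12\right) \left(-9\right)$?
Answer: $243$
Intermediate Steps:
$\left(\left(-5 - 10\right) - 12\right) \left(-9\right) = \left(-15 - 12\right) \left(-9\right) = \left(-27\right) \left(-9\right) = 243$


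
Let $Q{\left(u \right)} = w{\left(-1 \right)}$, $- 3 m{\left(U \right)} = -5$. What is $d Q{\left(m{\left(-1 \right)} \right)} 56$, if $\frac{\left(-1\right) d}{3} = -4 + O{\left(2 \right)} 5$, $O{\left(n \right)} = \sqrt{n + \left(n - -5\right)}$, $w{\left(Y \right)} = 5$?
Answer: $-9240$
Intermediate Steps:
$O{\left(n \right)} = \sqrt{5 + 2 n}$ ($O{\left(n \right)} = \sqrt{n + \left(n + 5\right)} = \sqrt{n + \left(5 + n\right)} = \sqrt{5 + 2 n}$)
$m{\left(U \right)} = \frac{5}{3}$ ($m{\left(U \right)} = \left(- \frac{1}{3}\right) \left(-5\right) = \frac{5}{3}$)
$d = -33$ ($d = - 3 \left(-4 + \sqrt{5 + 2 \cdot 2} \cdot 5\right) = - 3 \left(-4 + \sqrt{5 + 4} \cdot 5\right) = - 3 \left(-4 + \sqrt{9} \cdot 5\right) = - 3 \left(-4 + 3 \cdot 5\right) = - 3 \left(-4 + 15\right) = \left(-3\right) 11 = -33$)
$Q{\left(u \right)} = 5$
$d Q{\left(m{\left(-1 \right)} \right)} 56 = \left(-33\right) 5 \cdot 56 = \left(-165\right) 56 = -9240$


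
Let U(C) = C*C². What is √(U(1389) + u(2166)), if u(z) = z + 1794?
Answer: 3*√297758981 ≈ 51767.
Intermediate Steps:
u(z) = 1794 + z
U(C) = C³
√(U(1389) + u(2166)) = √(1389³ + (1794 + 2166)) = √(2679826869 + 3960) = √2679830829 = 3*√297758981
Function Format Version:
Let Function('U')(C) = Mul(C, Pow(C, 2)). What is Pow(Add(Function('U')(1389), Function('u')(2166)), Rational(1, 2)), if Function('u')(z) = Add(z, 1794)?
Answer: Mul(3, Pow(297758981, Rational(1, 2))) ≈ 51767.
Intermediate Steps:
Function('u')(z) = Add(1794, z)
Function('U')(C) = Pow(C, 3)
Pow(Add(Function('U')(1389), Function('u')(2166)), Rational(1, 2)) = Pow(Add(Pow(1389, 3), Add(1794, 2166)), Rational(1, 2)) = Pow(Add(2679826869, 3960), Rational(1, 2)) = Pow(2679830829, Rational(1, 2)) = Mul(3, Pow(297758981, Rational(1, 2)))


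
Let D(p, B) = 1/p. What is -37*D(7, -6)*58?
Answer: -2146/7 ≈ -306.57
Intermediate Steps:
-37*D(7, -6)*58 = -37/7*58 = -2146/7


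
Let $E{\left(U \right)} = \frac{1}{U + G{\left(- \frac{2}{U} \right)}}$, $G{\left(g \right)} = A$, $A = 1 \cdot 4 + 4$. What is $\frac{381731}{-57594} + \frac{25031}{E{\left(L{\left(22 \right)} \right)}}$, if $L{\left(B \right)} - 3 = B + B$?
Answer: $\frac{79289566039}{57594} \approx 1.3767 \cdot 10^{6}$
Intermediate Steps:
$L{\left(B \right)} = 3 + 2 B$ ($L{\left(B \right)} = 3 + \left(B + B\right) = 3 + 2 B$)
$A = 8$ ($A = 4 + 4 = 8$)
$G{\left(g \right)} = 8$
$E{\left(U \right)} = \frac{1}{8 + U}$ ($E{\left(U \right)} = \frac{1}{U + 8} = \frac{1}{8 + U}$)
$\frac{381731}{-57594} + \frac{25031}{E{\left(L{\left(22 \right)} \right)}} = \frac{381731}{-57594} + \frac{25031}{\frac{1}{8 + \left(3 + 2 \cdot 22\right)}} = 381731 \left(- \frac{1}{57594}\right) + \frac{25031}{\frac{1}{8 + \left(3 + 44\right)}} = - \frac{381731}{57594} + \frac{25031}{\frac{1}{8 + 47}} = - \frac{381731}{57594} + \frac{25031}{\frac{1}{55}} = - \frac{381731}{57594} + 25031 \frac{1}{\frac{1}{55}} = - \frac{381731}{57594} + 25031 \cdot 55 = - \frac{381731}{57594} + 1376705 = \frac{79289566039}{57594}$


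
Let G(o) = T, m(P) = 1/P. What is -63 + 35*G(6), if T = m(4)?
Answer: -217/4 ≈ -54.250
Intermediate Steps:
T = 1/4 ≈ 0.25000
G(o) = 1/4
-63 + 35*G(6) = -63 + 35*(1/4) = -63 + 35/4 = -217/4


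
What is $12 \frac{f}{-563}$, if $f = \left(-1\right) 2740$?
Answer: $\frac{32880}{563} \approx 58.401$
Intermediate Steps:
$f = -2740$
$12 \frac{f}{-563} = 12 \left(- \frac{2740}{-563}\right) = 12 \left(\left(-2740\right) \left(- \frac{1}{563}\right)\right) = 12 \cdot \frac{2740}{563} = \frac{32880}{563}$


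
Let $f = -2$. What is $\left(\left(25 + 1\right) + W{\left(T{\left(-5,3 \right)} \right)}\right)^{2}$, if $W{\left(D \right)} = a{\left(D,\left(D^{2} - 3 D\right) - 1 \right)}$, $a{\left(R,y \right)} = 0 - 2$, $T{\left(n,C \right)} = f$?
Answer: $576$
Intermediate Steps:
$T{\left(n,C \right)} = -2$
$a{\left(R,y \right)} = -2$ ($a{\left(R,y \right)} = 0 - 2 = -2$)
$W{\left(D \right)} = -2$
$\left(\left(25 + 1\right) + W{\left(T{\left(-5,3 \right)} \right)}\right)^{2} = \left(\left(25 + 1\right) - 2\right)^{2} = \left(26 - 2\right)^{2} = 24^{2} = 576$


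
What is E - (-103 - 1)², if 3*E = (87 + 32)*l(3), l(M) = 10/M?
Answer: -96154/9 ≈ -10684.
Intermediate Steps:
E = 1190/9 (E = ((87 + 32)*(10/3))/3 = (119*(10*(⅓)))/3 = (119*(10/3))/3 = (⅓)*(1190/3) = 1190/9 ≈ 132.22)
E - (-103 - 1)² = 1190/9 - (-103 - 1)² = 1190/9 - 1*(-104)² = 1190/9 - 1*10816 = 1190/9 - 10816 = -96154/9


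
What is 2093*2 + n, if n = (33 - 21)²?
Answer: 4330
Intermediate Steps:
n = 144 (n = 12² = 144)
2093*2 + n = 2093*2 + 144 = 4186 + 144 = 4330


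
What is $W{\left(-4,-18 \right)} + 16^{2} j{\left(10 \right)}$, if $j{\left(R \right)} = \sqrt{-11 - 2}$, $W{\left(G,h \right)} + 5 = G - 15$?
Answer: $-24 + 256 i \sqrt{13} \approx -24.0 + 923.02 i$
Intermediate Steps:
$W{\left(G,h \right)} = -20 + G$ ($W{\left(G,h \right)} = -5 + \left(G - 15\right) = -5 + \left(-15 + G\right) = -20 + G$)
$j{\left(R \right)} = i \sqrt{13}$ ($j{\left(R \right)} = \sqrt{-13} = i \sqrt{13}$)
$W{\left(-4,-18 \right)} + 16^{2} j{\left(10 \right)} = \left(-20 - 4\right) + 16^{2} i \sqrt{13} = -24 + 256 i \sqrt{13}$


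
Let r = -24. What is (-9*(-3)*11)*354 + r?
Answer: 105114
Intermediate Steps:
(-9*(-3)*11)*354 + r = (-9*(-3)*11)*354 - 24 = (27*11)*354 - 24 = 297*354 - 24 = 105138 - 24 = 105114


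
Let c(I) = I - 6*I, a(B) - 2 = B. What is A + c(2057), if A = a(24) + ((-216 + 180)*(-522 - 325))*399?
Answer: 12156049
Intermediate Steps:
a(B) = 2 + B
c(I) = -5*I
A = 12166334 (A = (2 + 24) + ((-216 + 180)*(-522 - 325))*399 = 26 - 36*(-847)*399 = 26 + 30492*399 = 26 + 12166308 = 12166334)
A + c(2057) = 12166334 - 5*2057 = 12166334 - 10285 = 12156049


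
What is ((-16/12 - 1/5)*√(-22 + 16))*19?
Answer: -437*I*√6/15 ≈ -71.362*I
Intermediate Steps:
((-16/12 - 1/5)*√(-22 + 16))*19 = ((-16*1/12 - 1*⅕)*√(-6))*19 = ((-4/3 - ⅕)*(I*√6))*19 = -23*I*√6/15*19 = -437*I*√6/15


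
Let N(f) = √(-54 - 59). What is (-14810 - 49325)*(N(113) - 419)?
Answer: 26872565 - 64135*I*√113 ≈ 2.6873e+7 - 6.8176e+5*I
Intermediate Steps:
N(f) = I*√113 (N(f) = √(-113) = I*√113)
(-14810 - 49325)*(N(113) - 419) = (-14810 - 49325)*(I*√113 - 419) = -64135*(-419 + I*√113) = 26872565 - 64135*I*√113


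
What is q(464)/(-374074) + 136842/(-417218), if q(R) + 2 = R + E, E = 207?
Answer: -25734076575/78035203066 ≈ -0.32978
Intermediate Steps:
q(R) = 205 + R (q(R) = -2 + (R + 207) = -2 + (207 + R) = 205 + R)
q(464)/(-374074) + 136842/(-417218) = (205 + 464)/(-374074) + 136842/(-417218) = 669*(-1/374074) + 136842*(-1/417218) = -669/374074 - 68421/208609 = -25734076575/78035203066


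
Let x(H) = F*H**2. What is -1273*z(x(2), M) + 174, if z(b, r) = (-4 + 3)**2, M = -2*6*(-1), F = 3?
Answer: -1099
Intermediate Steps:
x(H) = 3*H**2
M = 12 (M = -12*(-1) = 12)
z(b, r) = 1 (z(b, r) = (-1)**2 = 1)
-1273*z(x(2), M) + 174 = -1273*1 + 174 = -1273 + 174 = -1099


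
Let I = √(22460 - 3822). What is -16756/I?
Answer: -8378*√18638/9319 ≈ -122.74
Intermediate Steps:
I = √18638 ≈ 136.52
-16756/I = -16756*√18638/18638 = -8378*√18638/9319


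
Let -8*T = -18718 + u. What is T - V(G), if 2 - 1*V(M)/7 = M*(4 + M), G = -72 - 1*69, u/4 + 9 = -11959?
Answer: 574115/4 ≈ 1.4353e+5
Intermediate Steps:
u = -47872 (u = -36 + 4*(-11959) = -36 - 47836 = -47872)
G = -141 (G = -72 - 69 = -141)
T = 33295/4 (T = -(-18718 - 47872)/8 = -1/8*(-66590) = 33295/4 ≈ 8323.8)
V(M) = 14 - 7*M*(4 + M)
T - V(G) = 33295/4 - (14 - 28*(-141) - 7*(-141)**2) = 33295/4 - (14 + 3948 - 7*19881) = 33295/4 - (14 + 3948 - 139167) = 33295/4 - 1*(-135205) = 33295/4 + 135205 = 574115/4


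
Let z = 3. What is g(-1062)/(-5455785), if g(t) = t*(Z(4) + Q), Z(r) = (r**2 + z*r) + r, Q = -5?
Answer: 9558/1818595 ≈ 0.0052557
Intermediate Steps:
Z(r) = r**2 + 4*r (Z(r) = (r**2 + 3*r) + r = r**2 + 4*r)
g(t) = 27*t (g(t) = t*(4*(4 + 4) - 5) = t*(4*8 - 5) = t*(32 - 5) = t*27 = 27*t)
g(-1062)/(-5455785) = (27*(-1062))/(-5455785) = -28674*(-1/5455785) = 9558/1818595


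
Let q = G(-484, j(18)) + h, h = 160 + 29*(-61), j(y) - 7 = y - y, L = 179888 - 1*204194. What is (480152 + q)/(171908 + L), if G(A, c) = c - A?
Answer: 239517/73801 ≈ 3.2454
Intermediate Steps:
L = -24306 (L = 179888 - 204194 = -24306)
j(y) = 7 (j(y) = 7 + (y - y) = 7 + 0 = 7)
h = -1609 (h = 160 - 1769 = -1609)
q = -1118 (q = (7 - 1*(-484)) - 1609 = (7 + 484) - 1609 = 491 - 1609 = -1118)
(480152 + q)/(171908 + L) = (480152 - 1118)/(171908 - 24306) = 479034/147602 = 479034*(1/147602) = 239517/73801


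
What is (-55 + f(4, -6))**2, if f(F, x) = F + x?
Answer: 3249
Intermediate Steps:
(-55 + f(4, -6))**2 = (-55 + (4 - 6))**2 = (-55 - 2)**2 = (-57)**2 = 3249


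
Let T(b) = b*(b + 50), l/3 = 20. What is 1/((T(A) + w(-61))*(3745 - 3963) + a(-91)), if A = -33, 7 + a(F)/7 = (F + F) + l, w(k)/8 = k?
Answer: 1/227779 ≈ 4.3902e-6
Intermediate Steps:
l = 60 (l = 3*20 = 60)
w(k) = 8*k
a(F) = 371 + 14*F (a(F) = -49 + 7*((F + F) + 60) = -49 + 7*(2*F + 60) = -49 + 7*(60 + 2*F) = -49 + (420 + 14*F) = 371 + 14*F)
T(b) = b*(50 + b)
1/((T(A) + w(-61))*(3745 - 3963) + a(-91)) = 1/((-33*(50 - 33) + 8*(-61))*(3745 - 3963) + (371 + 14*(-91))) = 1/((-33*17 - 488)*(-218) + (371 - 1274)) = 1/((-561 - 488)*(-218) - 903) = 1/(-1049*(-218) - 903) = 1/(228682 - 903) = 1/227779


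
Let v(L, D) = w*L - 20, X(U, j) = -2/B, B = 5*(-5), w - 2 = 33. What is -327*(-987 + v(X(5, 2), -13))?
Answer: 1641867/5 ≈ 3.2837e+5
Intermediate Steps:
w = 35 (w = 2 + 33 = 35)
B = -25
X(U, j) = 2/25 (X(U, j) = -2/(-25) = -2*(-1/25) = 2/25)
v(L, D) = -20 + 35*L (v(L, D) = 35*L - 20 = -20 + 35*L)
-327*(-987 + v(X(5, 2), -13)) = -327*(-987 + (-20 + 35*(2/25))) = -327*(-987 + (-20 + 14/5)) = -327*(-987 - 86/5) = -327*(-5021/5) = 1641867/5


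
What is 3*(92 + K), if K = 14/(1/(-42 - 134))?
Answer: -7116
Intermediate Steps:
K = -2464 (K = 14/(1/(-176)) = 14/(-1/176) = 14*(-176) = -2464)
3*(92 + K) = 3*(92 - 2464) = 3*(-2372) = -7116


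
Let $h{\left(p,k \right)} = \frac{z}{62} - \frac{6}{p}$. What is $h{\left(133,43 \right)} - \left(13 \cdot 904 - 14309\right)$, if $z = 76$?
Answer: $\frac{10547379}{4123} \approx 2558.2$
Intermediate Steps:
$h{\left(p,k \right)} = \frac{38}{31} - \frac{6}{p}$ ($h{\left(p,k \right)} = \frac{76}{62} - \frac{6}{p} = 76 \cdot \frac{1}{62} - \frac{6}{p} = \frac{38}{31} - \frac{6}{p}$)
$h{\left(133,43 \right)} - \left(13 \cdot 904 - 14309\right) = \left(\frac{38}{31} - \frac{6}{133}\right) - \left(13 \cdot 904 - 14309\right) = \left(\frac{38}{31} - \frac{6}{133}\right) - \left(11752 - 14309\right) = \left(\frac{38}{31} - \frac{6}{133}\right) - -2557 = \frac{4868}{4123} + 2557 = \frac{10547379}{4123}$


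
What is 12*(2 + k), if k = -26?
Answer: -288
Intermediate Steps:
12*(2 + k) = 12*(2 - 26) = 12*(-24) = -288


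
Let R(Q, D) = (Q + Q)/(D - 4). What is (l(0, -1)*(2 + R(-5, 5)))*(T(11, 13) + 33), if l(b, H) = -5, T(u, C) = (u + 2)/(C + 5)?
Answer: 12140/9 ≈ 1348.9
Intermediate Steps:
T(u, C) = (2 + u)/(5 + C)
R(Q, D) = 2*Q/(-4 + D) (R(Q, D) = (2*Q)/(-4 + D) = 2*Q/(-4 + D))
(l(0, -1)*(2 + R(-5, 5)))*(T(11, 13) + 33) = (-5*(2 + 2*(-5)/(-4 + 5)))*((2 + 11)/(5 + 13) + 33) = (-5*(2 + 2*(-5)/1))*(13/18 + 33) = (-5*(2 + 2*(-5)*1))*((1/18)*13 + 33) = (-5*(2 - 10))*(13/18 + 33) = -5*(-8)*(607/18) = 40*(607/18) = 12140/9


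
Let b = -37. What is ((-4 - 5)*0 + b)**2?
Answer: 1369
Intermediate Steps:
((-4 - 5)*0 + b)**2 = ((-4 - 5)*0 - 37)**2 = (-9*0 - 37)**2 = (0 - 37)**2 = (-37)**2 = 1369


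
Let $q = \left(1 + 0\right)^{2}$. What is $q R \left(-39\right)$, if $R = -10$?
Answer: $390$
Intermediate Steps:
$q = 1$ ($q = 1^{2} = 1$)
$q R \left(-39\right) = 1 \left(-10\right) \left(-39\right) = \left(-10\right) \left(-39\right) = 390$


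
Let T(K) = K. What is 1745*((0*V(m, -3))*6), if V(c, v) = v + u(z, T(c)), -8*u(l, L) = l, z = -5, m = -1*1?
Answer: 0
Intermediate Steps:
m = -1
u(l, L) = -l/8
V(c, v) = 5/8 + v (V(c, v) = v - 1/8*(-5) = v + 5/8 = 5/8 + v)
1745*((0*V(m, -3))*6) = 1745*((0*(5/8 - 3))*6) = 1745*((0*(-19/8))*6) = 1745*(0*6) = 1745*0 = 0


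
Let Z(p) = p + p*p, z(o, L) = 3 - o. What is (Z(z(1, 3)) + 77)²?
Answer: 6889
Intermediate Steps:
Z(p) = p + p²
(Z(z(1, 3)) + 77)² = ((3 - 1*1)*(1 + (3 - 1*1)) + 77)² = ((3 - 1)*(1 + (3 - 1)) + 77)² = (2*(1 + 2) + 77)² = (2*3 + 77)² = (6 + 77)² = 83² = 6889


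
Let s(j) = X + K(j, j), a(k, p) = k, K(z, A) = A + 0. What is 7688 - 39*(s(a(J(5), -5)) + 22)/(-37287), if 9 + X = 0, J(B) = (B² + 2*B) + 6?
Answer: 10617206/1381 ≈ 7688.1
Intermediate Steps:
J(B) = 6 + B² + 2*B
X = -9 (X = -9 + 0 = -9)
K(z, A) = A
s(j) = -9 + j
7688 - 39*(s(a(J(5), -5)) + 22)/(-37287) = 7688 - 39*((-9 + (6 + 5² + 2*5)) + 22)/(-37287) = 7688 - 39*((-9 + (6 + 25 + 10)) + 22)*(-1)/37287 = 7688 - 39*((-9 + 41) + 22)*(-1)/37287 = 7688 - 39*(32 + 22)*(-1)/37287 = 7688 - 39*54*(-1)/37287 = 7688 - 2106*(-1)/37287 = 7688 - 1*(-78/1381) = 7688 + 78/1381 = 10617206/1381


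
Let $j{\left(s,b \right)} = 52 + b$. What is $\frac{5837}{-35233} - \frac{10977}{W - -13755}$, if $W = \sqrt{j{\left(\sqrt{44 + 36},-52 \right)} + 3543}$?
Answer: $- \frac{2141374147463}{2221986550102} + \frac{3659 \sqrt{3543}}{63065494} \approx -0.96027$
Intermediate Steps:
$W = \sqrt{3543}$ ($W = \sqrt{\left(52 - 52\right) + 3543} = \sqrt{0 + 3543} = \sqrt{3543} \approx 59.523$)
$\frac{5837}{-35233} - \frac{10977}{W - -13755} = \frac{5837}{-35233} - \frac{10977}{\sqrt{3543} - -13755} = 5837 \left(- \frac{1}{35233}\right) - \frac{10977}{\sqrt{3543} + 13755} = - \frac{5837}{35233} - \frac{10977}{13755 + \sqrt{3543}}$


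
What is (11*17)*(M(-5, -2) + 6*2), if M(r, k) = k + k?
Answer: 1496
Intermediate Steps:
M(r, k) = 2*k
(11*17)*(M(-5, -2) + 6*2) = (11*17)*(2*(-2) + 6*2) = 187*(-4 + 12) = 187*8 = 1496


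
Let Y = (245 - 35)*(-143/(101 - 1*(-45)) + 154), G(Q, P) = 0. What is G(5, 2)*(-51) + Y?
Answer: 2345805/73 ≈ 32134.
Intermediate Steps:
Y = 2345805/73 (Y = 210*(-143/(101 + 45) + 154) = 210*(-143/146 + 154) = 210*(22341/146) = 2345805/73 ≈ 32134.)
G(5, 2)*(-51) + Y = 0*(-51) + 2345805/73 = 0 + 2345805/73 = 2345805/73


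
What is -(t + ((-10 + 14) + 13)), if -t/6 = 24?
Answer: 127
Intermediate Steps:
t = -144 (t = -6*24 = -144)
-(t + ((-10 + 14) + 13)) = -(-144 + ((-10 + 14) + 13)) = -(-144 + (4 + 13)) = -(-144 + 17) = -1*(-127) = 127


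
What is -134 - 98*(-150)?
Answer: 14566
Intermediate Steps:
-134 - 98*(-150) = -134 + 14700 = 14566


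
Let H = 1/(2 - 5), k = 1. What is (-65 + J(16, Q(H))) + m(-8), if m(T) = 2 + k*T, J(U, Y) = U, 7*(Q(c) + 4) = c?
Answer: -55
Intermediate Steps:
H = -1/3 (H = 1/(-3) = -1/3 ≈ -0.33333)
Q(c) = -4 + c/7
m(T) = 2 + T (m(T) = 2 + 1*T = 2 + T)
(-65 + J(16, Q(H))) + m(-8) = (-65 + 16) + (2 - 8) = -49 - 6 = -55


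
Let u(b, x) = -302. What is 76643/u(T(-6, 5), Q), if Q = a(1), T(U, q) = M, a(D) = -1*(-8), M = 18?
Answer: -76643/302 ≈ -253.78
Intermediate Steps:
a(D) = 8
T(U, q) = 18
Q = 8
76643/u(T(-6, 5), Q) = 76643/(-302) = 76643*(-1/302) = -76643/302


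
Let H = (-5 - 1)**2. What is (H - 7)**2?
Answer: 841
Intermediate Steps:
H = 36 (H = (-6)**2 = 36)
(H - 7)**2 = (36 - 7)**2 = 29**2 = 841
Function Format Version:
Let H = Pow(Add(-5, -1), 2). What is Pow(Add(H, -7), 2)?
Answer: 841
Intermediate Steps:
H = 36 (H = Pow(-6, 2) = 36)
Pow(Add(H, -7), 2) = Pow(Add(36, -7), 2) = Pow(29, 2) = 841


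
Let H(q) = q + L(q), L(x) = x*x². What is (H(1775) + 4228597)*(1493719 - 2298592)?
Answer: -4504543979437131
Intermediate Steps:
L(x) = x³
H(q) = q + q³
(H(1775) + 4228597)*(1493719 - 2298592) = ((1775 + 1775³) + 4228597)*(1493719 - 2298592) = ((1775 + 5592359375) + 4228597)*(-804873) = (5592361150 + 4228597)*(-804873) = 5596589747*(-804873) = -4504543979437131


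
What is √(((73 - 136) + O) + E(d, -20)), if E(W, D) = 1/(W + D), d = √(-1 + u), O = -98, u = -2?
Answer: √((-3221 + 161*I*√3)/(20 - I*√3)) ≈ 0.0002 - 12.691*I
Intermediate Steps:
d = I*√3 (d = √(-1 - 2) = √(-3) = I*√3 ≈ 1.732*I)
E(W, D) = 1/(D + W)
√(((73 - 136) + O) + E(d, -20)) = √(((73 - 136) - 98) + 1/(-20 + I*√3)) = √((-63 - 98) + 1/(-20 + I*√3)) = √(-161 + 1/(-20 + I*√3))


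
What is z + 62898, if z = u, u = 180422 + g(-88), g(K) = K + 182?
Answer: 243414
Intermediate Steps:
g(K) = 182 + K
u = 180516 (u = 180422 + (182 - 88) = 180422 + 94 = 180516)
z = 180516
z + 62898 = 180516 + 62898 = 243414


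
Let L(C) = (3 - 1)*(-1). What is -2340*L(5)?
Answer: 4680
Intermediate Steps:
L(C) = -2 (L(C) = 2*(-1) = -2)
-2340*L(5) = -2340*(-2) = 4680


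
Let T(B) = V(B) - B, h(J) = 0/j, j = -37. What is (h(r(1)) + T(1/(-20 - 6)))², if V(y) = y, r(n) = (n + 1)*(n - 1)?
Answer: 0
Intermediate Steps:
r(n) = (1 + n)*(-1 + n)
h(J) = 0 (h(J) = 0/(-37) = 0*(-1/37) = 0)
T(B) = 0 (T(B) = B - B = 0)
(h(r(1)) + T(1/(-20 - 6)))² = (0 + 0)² = 0² = 0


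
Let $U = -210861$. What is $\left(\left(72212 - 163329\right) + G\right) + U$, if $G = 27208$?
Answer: $-274770$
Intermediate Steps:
$\left(\left(72212 - 163329\right) + G\right) + U = \left(\left(72212 - 163329\right) + 27208\right) - 210861 = \left(-91117 + 27208\right) - 210861 = -63909 - 210861 = -274770$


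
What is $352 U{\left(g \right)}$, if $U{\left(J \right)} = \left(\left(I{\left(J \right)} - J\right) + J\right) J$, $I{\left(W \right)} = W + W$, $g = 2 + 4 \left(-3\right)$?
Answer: $70400$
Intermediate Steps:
$g = -10$ ($g = 2 - 12 = -10$)
$I{\left(W \right)} = 2 W$
$U{\left(J \right)} = 2 J^{2}$ ($U{\left(J \right)} = \left(\left(2 J - J\right) + J\right) J = \left(J + J\right) J = 2 J J = 2 J^{2}$)
$352 U{\left(g \right)} = 352 \cdot 2 \left(-10\right)^{2} = 352 \cdot 2 \cdot 100 = 352 \cdot 200 = 70400$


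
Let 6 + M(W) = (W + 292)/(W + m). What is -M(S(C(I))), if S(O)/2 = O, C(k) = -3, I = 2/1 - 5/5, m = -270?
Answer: 971/138 ≈ 7.0362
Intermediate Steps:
I = 1 (I = 2*1 - 5*⅕ = 2 - 1 = 1)
S(O) = 2*O
M(W) = -6 + (292 + W)/(-270 + W) (M(W) = -6 + (W + 292)/(W - 270) = -6 + (292 + W)/(-270 + W))
-M(S(C(I))) = -(1912 - 10*(-3))/(-270 + 2*(-3)) = -(1912 - 5*(-6))/(-270 - 6) = -(1912 + 30)/(-276) = -(-1)*1942/276 = -1*(-971/138) = 971/138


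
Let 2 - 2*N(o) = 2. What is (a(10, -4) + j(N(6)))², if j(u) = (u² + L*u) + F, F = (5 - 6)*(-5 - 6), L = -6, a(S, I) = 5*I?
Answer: 81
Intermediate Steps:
N(o) = 0 (N(o) = 1 - ½*2 = 1 - 1 = 0)
F = 11 (F = -1*(-11) = 11)
j(u) = 11 + u² - 6*u (j(u) = (u² - 6*u) + 11 = 11 + u² - 6*u)
(a(10, -4) + j(N(6)))² = (5*(-4) + (11 + 0² - 6*0))² = (-20 + (11 + 0 + 0))² = (-20 + 11)² = (-9)² = 81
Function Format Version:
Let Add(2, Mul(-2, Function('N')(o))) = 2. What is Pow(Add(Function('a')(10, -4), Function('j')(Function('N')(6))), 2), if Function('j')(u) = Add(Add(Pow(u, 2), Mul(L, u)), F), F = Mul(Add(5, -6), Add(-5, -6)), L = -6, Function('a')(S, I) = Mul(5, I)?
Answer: 81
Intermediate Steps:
Function('N')(o) = 0 (Function('N')(o) = Add(1, Mul(Rational(-1, 2), 2)) = Add(1, -1) = 0)
F = 11 (F = Mul(-1, -11) = 11)
Function('j')(u) = Add(11, Pow(u, 2), Mul(-6, u)) (Function('j')(u) = Add(Add(Pow(u, 2), Mul(-6, u)), 11) = Add(11, Pow(u, 2), Mul(-6, u)))
Pow(Add(Function('a')(10, -4), Function('j')(Function('N')(6))), 2) = Pow(Add(Mul(5, -4), Add(11, Pow(0, 2), Mul(-6, 0))), 2) = Pow(Add(-20, Add(11, 0, 0)), 2) = Pow(Add(-20, 11), 2) = Pow(-9, 2) = 81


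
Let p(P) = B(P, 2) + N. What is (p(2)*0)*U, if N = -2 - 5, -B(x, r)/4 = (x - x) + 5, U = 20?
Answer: 0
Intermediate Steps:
B(x, r) = -20 (B(x, r) = -4*((x - x) + 5) = -4*(0 + 5) = -4*5 = -20)
N = -7
p(P) = -27 (p(P) = -20 - 7 = -27)
(p(2)*0)*U = -27*0*20 = 0*20 = 0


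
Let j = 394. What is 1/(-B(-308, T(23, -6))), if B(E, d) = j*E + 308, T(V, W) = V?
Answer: 1/121044 ≈ 8.2615e-6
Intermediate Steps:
B(E, d) = 308 + 394*E (B(E, d) = 394*E + 308 = 308 + 394*E)
1/(-B(-308, T(23, -6))) = 1/(-(308 + 394*(-308))) = 1/(-(308 - 121352)) = 1/(-1*(-121044)) = 1/121044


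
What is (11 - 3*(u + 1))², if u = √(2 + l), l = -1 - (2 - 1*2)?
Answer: 25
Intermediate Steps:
l = -1 (l = -1 - (2 - 2) = -1 - 1*0 = -1 + 0 = -1)
u = 1 (u = √(2 - 1) = √1 = 1)
(11 - 3*(u + 1))² = (11 - 3*(1 + 1))² = (11 - 3*2)² = (11 - 6)² = 5² = 25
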